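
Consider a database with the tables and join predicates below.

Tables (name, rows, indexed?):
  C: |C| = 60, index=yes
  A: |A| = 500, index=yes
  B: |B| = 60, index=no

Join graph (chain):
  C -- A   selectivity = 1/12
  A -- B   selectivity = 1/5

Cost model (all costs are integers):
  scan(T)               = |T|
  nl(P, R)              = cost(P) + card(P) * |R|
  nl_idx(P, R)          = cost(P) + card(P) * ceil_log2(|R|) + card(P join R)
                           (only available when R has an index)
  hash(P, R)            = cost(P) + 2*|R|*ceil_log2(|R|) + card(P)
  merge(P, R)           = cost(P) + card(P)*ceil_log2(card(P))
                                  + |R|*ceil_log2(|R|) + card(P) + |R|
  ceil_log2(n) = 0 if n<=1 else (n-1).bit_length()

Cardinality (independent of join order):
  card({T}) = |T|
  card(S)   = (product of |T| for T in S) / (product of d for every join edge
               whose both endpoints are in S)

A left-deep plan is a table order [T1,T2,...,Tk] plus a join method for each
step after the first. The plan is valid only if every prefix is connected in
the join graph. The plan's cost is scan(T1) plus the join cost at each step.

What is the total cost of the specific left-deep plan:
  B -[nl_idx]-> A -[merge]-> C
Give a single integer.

91020

step 1: scan B: cost=60, card=60
step 2: join A via nl_idx
    card(P join A) = 60*500/(5) = 6000
    cost = 60 + 60*9 + 6000 = 6600
step 3: join C via merge
    card(P join C) = 6000*60/(12) = 30000
    cost = 6600 + 6000*13 + 60*6 + 6000 + 60 = 91020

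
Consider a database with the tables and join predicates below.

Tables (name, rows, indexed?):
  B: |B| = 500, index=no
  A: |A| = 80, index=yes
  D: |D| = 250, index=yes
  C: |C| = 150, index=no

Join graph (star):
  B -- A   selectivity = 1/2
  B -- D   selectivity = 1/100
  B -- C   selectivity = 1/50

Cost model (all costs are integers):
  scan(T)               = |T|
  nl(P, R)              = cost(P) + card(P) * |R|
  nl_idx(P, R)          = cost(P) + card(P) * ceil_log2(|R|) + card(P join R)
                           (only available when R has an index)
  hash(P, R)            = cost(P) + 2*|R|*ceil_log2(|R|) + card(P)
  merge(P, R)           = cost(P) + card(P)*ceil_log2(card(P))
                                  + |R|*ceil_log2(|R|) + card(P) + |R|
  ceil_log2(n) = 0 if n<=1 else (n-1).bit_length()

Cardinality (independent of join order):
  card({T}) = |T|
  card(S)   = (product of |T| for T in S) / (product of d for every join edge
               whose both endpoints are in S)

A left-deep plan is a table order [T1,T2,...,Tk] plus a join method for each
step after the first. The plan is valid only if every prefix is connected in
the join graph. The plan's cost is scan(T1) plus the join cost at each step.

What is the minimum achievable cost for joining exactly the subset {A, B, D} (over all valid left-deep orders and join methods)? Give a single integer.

Selinger DP over subsets of {A,B,D}:
  {B}: scan cost=500, card=500
  {A}: scan cost=80, card=80
  {D}: scan cost=250, card=250
  {AB}: card=20000; try (A,hash)→2120, (B,merge)→5720, (A,merge)→6140, (B,hash)→9160, (A,nl_idx)→24000, (B,nl)→40080 …(+1); best=2120 via (A,hash)
  {BD}: card=1250; try (D,hash)→5000, (D,nl_idx)→5750, (B,merge)→7500, (D,merge)→7750, (B,hash)→9500, (B,nl)→125250 …(+1); best=5000 via (D,hash)
  {ABD}: card=50000; try (A,hash)→7370, (A,merge)→20640, (D,hash)→26120, (A,nl_idx)→63750, (A,nl)→105000, (D,nl_idx)→212120 …(+2); best=7370 via (A,hash)

7370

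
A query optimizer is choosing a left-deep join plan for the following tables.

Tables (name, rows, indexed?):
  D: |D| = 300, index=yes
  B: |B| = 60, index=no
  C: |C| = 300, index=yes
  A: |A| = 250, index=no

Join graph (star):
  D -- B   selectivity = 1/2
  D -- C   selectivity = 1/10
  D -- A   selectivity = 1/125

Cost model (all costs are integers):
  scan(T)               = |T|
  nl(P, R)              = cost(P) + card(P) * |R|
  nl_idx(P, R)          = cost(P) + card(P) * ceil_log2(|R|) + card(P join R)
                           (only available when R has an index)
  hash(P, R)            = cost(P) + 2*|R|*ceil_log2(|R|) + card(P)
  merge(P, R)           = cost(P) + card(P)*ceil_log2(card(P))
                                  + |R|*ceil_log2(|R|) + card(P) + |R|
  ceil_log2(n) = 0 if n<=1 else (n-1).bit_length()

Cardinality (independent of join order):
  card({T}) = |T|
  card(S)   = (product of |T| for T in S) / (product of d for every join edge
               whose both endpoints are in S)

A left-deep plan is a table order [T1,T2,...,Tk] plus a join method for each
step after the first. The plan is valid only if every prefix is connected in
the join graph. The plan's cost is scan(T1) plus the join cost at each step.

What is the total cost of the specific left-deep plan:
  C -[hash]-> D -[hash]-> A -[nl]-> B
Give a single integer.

1099000

step 1: scan C: cost=300, card=300
step 2: join D via hash
    card(P join D) = 300*300/(10) = 9000
    cost = 300 + 2*300*9 + 300 = 6000
step 3: join A via hash
    card(P join A) = 9000*250/(125) = 18000
    cost = 6000 + 2*250*8 + 9000 = 19000
step 4: join B via nl
    card(P join B) = 18000*60/(2) = 540000
    cost = 19000 + 18000*60 = 1099000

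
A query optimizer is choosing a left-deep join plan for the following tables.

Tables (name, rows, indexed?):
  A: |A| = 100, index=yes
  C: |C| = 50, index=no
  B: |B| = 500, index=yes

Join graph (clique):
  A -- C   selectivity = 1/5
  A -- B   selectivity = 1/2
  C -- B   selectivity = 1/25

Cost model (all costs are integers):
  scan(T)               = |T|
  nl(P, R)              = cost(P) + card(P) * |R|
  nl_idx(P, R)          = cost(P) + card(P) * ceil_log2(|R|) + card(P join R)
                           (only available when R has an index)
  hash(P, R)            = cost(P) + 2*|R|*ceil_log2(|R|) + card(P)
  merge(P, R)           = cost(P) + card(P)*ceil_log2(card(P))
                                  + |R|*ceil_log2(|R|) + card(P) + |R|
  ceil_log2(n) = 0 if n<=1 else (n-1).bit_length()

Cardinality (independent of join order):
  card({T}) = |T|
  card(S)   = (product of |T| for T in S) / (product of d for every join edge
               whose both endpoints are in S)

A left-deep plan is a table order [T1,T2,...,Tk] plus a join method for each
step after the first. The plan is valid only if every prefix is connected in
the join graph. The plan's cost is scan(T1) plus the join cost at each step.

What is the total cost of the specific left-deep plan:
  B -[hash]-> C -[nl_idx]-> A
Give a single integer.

18600

step 1: scan B: cost=500, card=500
step 2: join C via hash
    card(P join C) = 500*50/(25) = 1000
    cost = 500 + 2*50*6 + 500 = 1600
step 3: join A via nl_idx
    card(P join A) = 1000*100/(5*2) = 10000
    cost = 1600 + 1000*7 + 10000 = 18600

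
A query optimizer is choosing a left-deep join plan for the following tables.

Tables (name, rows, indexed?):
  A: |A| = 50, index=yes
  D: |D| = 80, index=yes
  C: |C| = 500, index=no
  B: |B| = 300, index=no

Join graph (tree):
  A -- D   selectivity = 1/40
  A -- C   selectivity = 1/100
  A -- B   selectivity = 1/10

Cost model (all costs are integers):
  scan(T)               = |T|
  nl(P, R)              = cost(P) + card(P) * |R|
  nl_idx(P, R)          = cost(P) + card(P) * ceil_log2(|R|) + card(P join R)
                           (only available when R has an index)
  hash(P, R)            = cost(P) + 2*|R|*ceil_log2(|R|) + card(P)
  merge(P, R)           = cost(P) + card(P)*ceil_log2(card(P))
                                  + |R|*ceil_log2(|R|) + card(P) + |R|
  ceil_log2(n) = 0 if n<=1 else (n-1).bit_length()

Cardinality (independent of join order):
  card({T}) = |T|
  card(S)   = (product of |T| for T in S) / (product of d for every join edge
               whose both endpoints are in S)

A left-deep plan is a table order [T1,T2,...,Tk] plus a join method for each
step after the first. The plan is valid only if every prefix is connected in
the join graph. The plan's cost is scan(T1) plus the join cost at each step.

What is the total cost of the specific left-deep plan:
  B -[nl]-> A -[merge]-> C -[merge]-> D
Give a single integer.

step 1: scan B: cost=300, card=300
step 2: join A via nl
    card(P join A) = 300*50/(10) = 1500
    cost = 300 + 300*50 = 15300
step 3: join C via merge
    card(P join C) = 1500*500/(100) = 7500
    cost = 15300 + 1500*11 + 500*9 + 1500 + 500 = 38300
step 4: join D via merge
    card(P join D) = 7500*80/(40) = 15000
    cost = 38300 + 7500*13 + 80*7 + 7500 + 80 = 143940

143940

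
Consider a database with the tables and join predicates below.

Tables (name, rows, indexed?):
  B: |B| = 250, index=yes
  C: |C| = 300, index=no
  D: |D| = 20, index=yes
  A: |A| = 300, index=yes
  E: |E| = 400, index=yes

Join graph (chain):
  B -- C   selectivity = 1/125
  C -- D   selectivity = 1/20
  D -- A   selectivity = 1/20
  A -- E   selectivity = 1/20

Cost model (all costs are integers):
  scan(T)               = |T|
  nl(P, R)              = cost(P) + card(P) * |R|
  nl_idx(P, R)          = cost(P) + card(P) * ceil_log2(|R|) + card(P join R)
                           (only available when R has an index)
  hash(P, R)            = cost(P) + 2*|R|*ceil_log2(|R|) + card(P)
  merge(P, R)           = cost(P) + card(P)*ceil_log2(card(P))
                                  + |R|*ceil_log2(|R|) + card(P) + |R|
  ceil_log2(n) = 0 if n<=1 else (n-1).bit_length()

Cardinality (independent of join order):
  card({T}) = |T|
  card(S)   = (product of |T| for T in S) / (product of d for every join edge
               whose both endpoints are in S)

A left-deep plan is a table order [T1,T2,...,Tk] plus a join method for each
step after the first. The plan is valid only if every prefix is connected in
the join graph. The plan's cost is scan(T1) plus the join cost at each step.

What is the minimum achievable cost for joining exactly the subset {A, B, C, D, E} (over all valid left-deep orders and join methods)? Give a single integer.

26000

Selinger DP over subsets of {A,B,C,D,E}:
  {B}: scan cost=250, card=250
  {C}: scan cost=300, card=300
  {D}: scan cost=20, card=20
  {A}: scan cost=300, card=300
  {E}: scan cost=400, card=400
  {BC}: card=600; try (B,nl_idx)→3300, (B,hash)→4600, (C,merge)→5500, (B,merge)→5550, (C,hash)→5900, (C,nl)→75250 …(+1); best=3300 via (B,nl_idx)
  {CD}: card=300; try (D,hash)→800, (D,nl_idx)→2100, (C,merge)→3140, (D,merge)→3420, (C,hash)→5440, (C,nl)→6020 …(+1); best=800 via (D,hash)
  {AD}: card=300; try (A,nl_idx)→500, (D,hash)→800, (D,nl_idx)→2100, (A,merge)→3140, (D,merge)→3420, (A,hash)→5440 …(+2); best=500 via (A,nl_idx)
  {AE}: card=6000; try (A,hash)→6200, (E,merge)→7300, (A,merge)→7400, (E,hash)→7800, (E,nl_idx)→9000, (A,nl_idx)→10000 …(+2); best=6200 via (A,hash)
  {BCD}: card=600; try (B,nl_idx)→3800, (D,hash)→4100, (B,hash)→5100, (B,merge)→6050, (D,nl_idx)→6900, (D,merge)→10020 …(+2); best=3800 via (B,nl_idx)
  {ACD}: card=4500; try (C,hash)→6200, (C,merge)→6500, (A,hash)→6500, (A,merge)→6800, (A,nl_idx)→8000, (C,nl)→90500 …(+1); best=6200 via (C,hash)
  {ADE}: card=6000; try (E,merge)→7500, (E,hash)→8000, (E,nl_idx)→9200, (D,hash)→12400, (D,nl_idx)→42200, (D,merge)→90320 …(+2); best=7500 via (E,merge)
  {ABCD}: card=9000; try (A,hash)→9800, (A,merge)→13400, (B,hash)→14700, (A,nl_idx)→18200, (B,nl_idx)→51200, (B,merge)→71450 …(+2); best=9800 via (A,hash)
  {ACDE}: card=90000; try (E,hash)→17900, (C,hash)→18900, (E,merge)→73200, (C,merge)→94500, (E,nl_idx)→136700, (E,nl)→1806200 …(+1); best=17900 via (E,hash)
  {ABCDE}: card=180000; try (E,hash)→26000, (B,hash)→111900, (E,merge)→148800, (E,nl_idx)→270800, (B,nl_idx)→917900, (B,merge)→1640150 …(+2); best=26000 via (E,hash)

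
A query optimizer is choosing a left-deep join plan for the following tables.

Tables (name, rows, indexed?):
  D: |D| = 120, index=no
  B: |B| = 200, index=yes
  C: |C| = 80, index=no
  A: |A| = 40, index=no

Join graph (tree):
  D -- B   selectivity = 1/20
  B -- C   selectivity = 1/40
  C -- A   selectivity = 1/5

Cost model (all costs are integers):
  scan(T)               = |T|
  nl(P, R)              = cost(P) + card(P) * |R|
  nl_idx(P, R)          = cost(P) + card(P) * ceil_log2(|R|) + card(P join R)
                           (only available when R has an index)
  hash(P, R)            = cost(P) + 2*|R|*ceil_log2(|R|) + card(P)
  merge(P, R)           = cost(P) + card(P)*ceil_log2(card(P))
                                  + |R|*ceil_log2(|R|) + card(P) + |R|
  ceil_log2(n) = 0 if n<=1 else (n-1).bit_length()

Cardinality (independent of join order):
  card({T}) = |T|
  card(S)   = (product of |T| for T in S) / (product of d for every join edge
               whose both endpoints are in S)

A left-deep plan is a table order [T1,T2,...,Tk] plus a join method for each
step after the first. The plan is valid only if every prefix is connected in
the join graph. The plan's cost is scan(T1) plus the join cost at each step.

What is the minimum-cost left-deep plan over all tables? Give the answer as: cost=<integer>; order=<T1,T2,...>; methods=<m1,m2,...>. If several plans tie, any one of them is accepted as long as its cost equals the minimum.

cost=6080; order=C,B,D,A; methods=nl_idx,hash,hash

Selinger DP (subsets sized 1..n):
  {D}: scan cost=120, card=120
  {B}: scan cost=200, card=200
  {C}: scan cost=80, card=80
  {A}: scan cost=40, card=40
  {BD}: card=1200; try (D,hash)→2080, (B,nl_idx)→2280, (B,merge)→2880, (D,merge)→2960, (B,hash)→3440, (B,nl)→24120 …(+1); best=2080 via (D,hash)
  {BC}: card=400; try (B,nl_idx)→1120, (C,hash)→1520, (B,merge)→2520, (C,merge)→2640, (B,hash)→3360, (B,nl)→16080 …(+1); best=1120 via (B,nl_idx)
  {AC}: card=640; try (A,hash)→640, (C,merge)→960, (A,merge)→1000, (C,hash)→1200, (C,nl)→3240, (A,nl)→3280; best=640 via (A,hash)
  {BCD}: card=2400; try (D,hash)→3200, (C,hash)→4400, (D,merge)→6080, (C,merge)→17120, (D,nl)→49120, (C,nl)→98080; best=3200 via (D,hash)
  {ABC}: card=3200; try (A,hash)→2000, (B,hash)→4480, (A,merge)→5400, (B,nl_idx)→8960, (B,merge)→9480, (A,nl)→17120 …(+1); best=2000 via (A,hash)
  {ABCD}: card=19200; try (A,hash)→6080, (D,hash)→6880, (A,merge)→34680, (D,merge)→44560, (A,nl)→99200, (D,nl)→386000; best=6080 via (A,hash)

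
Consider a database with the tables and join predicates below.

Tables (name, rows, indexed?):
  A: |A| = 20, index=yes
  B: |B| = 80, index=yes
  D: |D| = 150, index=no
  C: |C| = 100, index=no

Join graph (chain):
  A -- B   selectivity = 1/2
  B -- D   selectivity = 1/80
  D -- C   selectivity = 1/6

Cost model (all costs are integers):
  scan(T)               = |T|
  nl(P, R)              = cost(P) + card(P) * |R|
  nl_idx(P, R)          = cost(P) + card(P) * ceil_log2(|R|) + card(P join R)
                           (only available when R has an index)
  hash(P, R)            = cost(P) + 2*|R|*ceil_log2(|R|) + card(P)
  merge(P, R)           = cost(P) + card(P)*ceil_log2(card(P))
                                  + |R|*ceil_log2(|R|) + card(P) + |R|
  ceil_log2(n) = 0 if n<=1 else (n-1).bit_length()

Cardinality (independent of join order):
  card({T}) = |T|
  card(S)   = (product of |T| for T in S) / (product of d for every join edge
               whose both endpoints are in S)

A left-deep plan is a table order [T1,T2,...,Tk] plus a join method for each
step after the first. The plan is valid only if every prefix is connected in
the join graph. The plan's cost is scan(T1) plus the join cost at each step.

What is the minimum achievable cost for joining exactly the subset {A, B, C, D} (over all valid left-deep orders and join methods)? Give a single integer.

4600

Selinger DP over subsets of {A,B,C,D}:
  {A}: scan cost=20, card=20
  {B}: scan cost=80, card=80
  {D}: scan cost=150, card=150
  {C}: scan cost=100, card=100
  {AB}: card=800; try (A,hash)→360, (B,merge)→780, (A,merge)→840, (B,nl_idx)→960, (B,hash)→1160, (A,nl_idx)→1280 …(+2); best=360 via (A,hash)
  {BD}: card=150; try (B,nl_idx)→1350, (B,hash)→1420, (D,merge)→2070, (B,merge)→2140, (D,hash)→2560, (D,nl)→12080 …(+1); best=1350 via (B,nl_idx)
  {CD}: card=2500; try (C,hash)→1700, (D,merge)→2250, (C,merge)→2300, (D,hash)→2600, (D,nl)→15100, (C,nl)→15150; best=1700 via (C,hash)
  {ABD}: card=1500; try (A,hash)→1700, (A,merge)→2820, (D,hash)→3560, (A,nl_idx)→3600, (A,nl)→4350, (D,merge)→10510 …(+1); best=1700 via (A,hash)
  {BCD}: card=2500; try (C,hash)→2900, (C,merge)→3500, (B,hash)→5320, (C,nl)→16350, (B,nl_idx)→21700, (B,merge)→34840 …(+1); best=2900 via (C,hash)
  {ABCD}: card=25000; try (C,hash)→4600, (A,hash)→5600, (C,merge)→20500, (A,merge)→35520, (A,nl_idx)→40400, (A,nl)→52900 …(+1); best=4600 via (C,hash)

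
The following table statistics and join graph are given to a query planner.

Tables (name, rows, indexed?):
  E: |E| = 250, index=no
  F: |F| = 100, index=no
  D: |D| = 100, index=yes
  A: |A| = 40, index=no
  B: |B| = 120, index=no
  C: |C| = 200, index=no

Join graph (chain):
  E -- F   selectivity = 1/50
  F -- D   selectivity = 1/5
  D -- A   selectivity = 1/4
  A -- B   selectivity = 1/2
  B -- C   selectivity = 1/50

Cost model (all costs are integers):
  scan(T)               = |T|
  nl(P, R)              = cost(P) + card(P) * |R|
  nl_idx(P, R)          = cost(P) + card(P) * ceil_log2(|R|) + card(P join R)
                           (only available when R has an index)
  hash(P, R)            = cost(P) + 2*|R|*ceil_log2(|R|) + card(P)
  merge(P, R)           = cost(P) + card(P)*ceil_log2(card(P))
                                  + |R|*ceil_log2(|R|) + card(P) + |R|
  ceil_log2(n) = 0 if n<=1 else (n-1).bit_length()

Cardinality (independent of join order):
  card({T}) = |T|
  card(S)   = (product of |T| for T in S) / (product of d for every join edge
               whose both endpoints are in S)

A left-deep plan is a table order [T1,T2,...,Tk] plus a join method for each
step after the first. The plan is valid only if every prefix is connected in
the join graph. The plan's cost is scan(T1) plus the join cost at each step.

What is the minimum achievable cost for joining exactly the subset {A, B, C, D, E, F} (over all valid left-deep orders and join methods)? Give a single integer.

Selinger DP over subsets of {A,B,C,D,E,F}:
  {E}: scan cost=250, card=250
  {F}: scan cost=100, card=100
  {D}: scan cost=100, card=100
  {A}: scan cost=40, card=40
  {B}: scan cost=120, card=120
  {C}: scan cost=200, card=200
  {EF}: card=500; try (F,hash)→1900, (E,merge)→3150, (F,merge)→3300, (E,hash)→4200, (E,nl)→25100, (F,nl)→25250; best=1900 via (F,hash)
  {DF}: card=2000; try (F,hash)→1600, (D,hash)→1600, (F,merge)→1700, (D,merge)→1700, (D,nl_idx)→2800, (F,nl)→10100 …(+1); best=1600 via (F,hash)
  {AD}: card=1000; try (A,hash)→680, (D,merge)→1120, (A,merge)→1180, (D,nl_idx)→1320, (D,hash)→1480, (D,nl)→4040 …(+1); best=680 via (A,hash)
  {AB}: card=2400; try (A,hash)→720, (B,merge)→1280, (A,merge)→1360, (B,hash)→1760, (B,nl)→4840, (A,nl)→4920; best=720 via (A,hash)
  {BC}: card=480; try (B,hash)→2080, (C,merge)→2880, (B,merge)→2960, (C,hash)→3440, (C,nl)→24120, (B,nl)→24200; best=2080 via (B,hash)
  {DEF}: card=10000; try (D,hash)→3800, (E,hash)→7600, (D,merge)→7700, (D,nl_idx)→15400, (E,merge)→27850, (D,nl)→51900 …(+1); best=3800 via (D,hash)
  {ADF}: card=20000; try (F,hash)→3080, (A,hash)→4080, (F,merge)→12480, (A,merge)→25880, (A,nl)→81600, (F,nl)→100680; best=3080 via (F,hash)
  {ABD}: card=60000; try (B,hash)→3360, (D,hash)→4520, (B,merge)→12640, (D,merge)→32720, (D,nl_idx)→77520, (B,nl)→120680 …(+1); best=3360 via (B,hash)
  {ABC}: card=9600; try (A,hash)→3040, (C,hash)→6320, (A,merge)→7160, (A,nl)→21280, (C,merge)→33720, (C,nl)→480720; best=3040 via (A,hash)
  {ADEF}: card=100000; try (A,hash)→14280, (E,hash)→27080, (A,merge)→154080, (E,merge)→325330, (A,nl)→403800, (E,nl)→5003080; best=14280 via (A,hash)
  {ABDF}: card=1200000; try (B,hash)→24760, (F,hash)→64760, (B,merge)→324040, (F,merge)→1024160, (B,nl)→2403080, (F,nl)→6003360; best=24760 via (B,hash)
  {ABCD}: card=240000; try (D,hash)→14040, (C,hash)→66560, (D,merge)→147840, (D,nl_idx)→310240, (D,nl)→963040, (C,merge)→1025160 …(+1); best=14040 via (D,hash)
  {ABDEF}: card=6000000; try (B,hash)→115960, (E,hash)→1228760, (B,merge)→1815240, (B,nl)→12014280, (E,merge)→26427010, (E,nl)→300024760; best=115960 via (B,hash)
  {ABCDF}: card=4800000; try (F,hash)→255440, (C,hash)→1227960, (F,merge)→4574840, (F,nl)→24014040, (C,merge)→26426560, (C,nl)→240024760; best=255440 via (F,hash)
  {ABCDEF}: card=24000000; try (E,hash)→5059440, (C,hash)→6119160, (E,merge)→115457690, (C,merge)→144117760, (C,nl)→1200115960, (E,nl)→1200255440; best=5059440 via (E,hash)

5059440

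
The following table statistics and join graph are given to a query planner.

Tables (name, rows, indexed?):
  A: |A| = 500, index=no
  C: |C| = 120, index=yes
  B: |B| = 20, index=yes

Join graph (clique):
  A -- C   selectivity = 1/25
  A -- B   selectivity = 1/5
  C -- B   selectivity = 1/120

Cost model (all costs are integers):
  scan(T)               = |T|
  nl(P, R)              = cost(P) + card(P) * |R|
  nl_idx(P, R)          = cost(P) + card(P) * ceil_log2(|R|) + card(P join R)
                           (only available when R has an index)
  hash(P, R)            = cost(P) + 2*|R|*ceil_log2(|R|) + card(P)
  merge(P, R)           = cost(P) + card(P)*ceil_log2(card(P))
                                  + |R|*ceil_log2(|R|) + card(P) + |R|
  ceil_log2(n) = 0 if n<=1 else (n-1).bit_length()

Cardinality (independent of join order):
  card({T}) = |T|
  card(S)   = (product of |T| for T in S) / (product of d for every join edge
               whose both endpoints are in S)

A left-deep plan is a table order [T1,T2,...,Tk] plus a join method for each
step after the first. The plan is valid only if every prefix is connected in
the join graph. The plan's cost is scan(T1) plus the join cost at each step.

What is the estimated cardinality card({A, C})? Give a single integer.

Tables in S: A(500), C(120)
Edges inside S: A-C(d=25)
numerator = 500 * 120 = 60000
denominator = 25 = 25
card(S) = 60000 / 25 = 2400

2400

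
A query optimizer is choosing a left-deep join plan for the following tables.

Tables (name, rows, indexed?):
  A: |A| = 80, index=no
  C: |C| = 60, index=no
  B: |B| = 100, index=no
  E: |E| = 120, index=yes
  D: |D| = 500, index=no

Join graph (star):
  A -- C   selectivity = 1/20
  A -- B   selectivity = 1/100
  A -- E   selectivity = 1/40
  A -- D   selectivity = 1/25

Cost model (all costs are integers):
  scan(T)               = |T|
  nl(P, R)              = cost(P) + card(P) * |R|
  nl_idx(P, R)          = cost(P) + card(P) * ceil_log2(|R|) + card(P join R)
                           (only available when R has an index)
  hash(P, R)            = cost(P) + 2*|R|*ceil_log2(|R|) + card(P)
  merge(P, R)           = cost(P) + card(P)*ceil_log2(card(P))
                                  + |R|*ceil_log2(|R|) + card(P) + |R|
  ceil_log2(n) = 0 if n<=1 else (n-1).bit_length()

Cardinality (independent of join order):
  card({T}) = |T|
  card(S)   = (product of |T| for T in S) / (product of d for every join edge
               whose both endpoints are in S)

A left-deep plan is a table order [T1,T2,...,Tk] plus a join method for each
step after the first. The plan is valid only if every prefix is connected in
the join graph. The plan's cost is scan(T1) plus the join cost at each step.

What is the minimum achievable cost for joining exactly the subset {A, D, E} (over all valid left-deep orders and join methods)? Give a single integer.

5400

Selinger DP over subsets of {A,D,E}:
  {A}: scan cost=80, card=80
  {E}: scan cost=120, card=120
  {D}: scan cost=500, card=500
  {AE}: card=240; try (E,nl_idx)→880, (A,hash)→1360, (E,merge)→1680, (A,merge)→1720, (E,hash)→1840, (E,nl)→9680 …(+1); best=880 via (E,nl_idx)
  {AD}: card=1600; try (A,hash)→2120, (D,merge)→5720, (A,merge)→6140, (D,hash)→9160, (D,nl)→40080, (A,nl)→40500; best=2120 via (A,hash)
  {ADE}: card=4800; try (E,hash)→5400, (D,merge)→8040, (D,hash)→10120, (E,nl_idx)→18120, (E,merge)→22280, (D,nl)→120880 …(+1); best=5400 via (E,hash)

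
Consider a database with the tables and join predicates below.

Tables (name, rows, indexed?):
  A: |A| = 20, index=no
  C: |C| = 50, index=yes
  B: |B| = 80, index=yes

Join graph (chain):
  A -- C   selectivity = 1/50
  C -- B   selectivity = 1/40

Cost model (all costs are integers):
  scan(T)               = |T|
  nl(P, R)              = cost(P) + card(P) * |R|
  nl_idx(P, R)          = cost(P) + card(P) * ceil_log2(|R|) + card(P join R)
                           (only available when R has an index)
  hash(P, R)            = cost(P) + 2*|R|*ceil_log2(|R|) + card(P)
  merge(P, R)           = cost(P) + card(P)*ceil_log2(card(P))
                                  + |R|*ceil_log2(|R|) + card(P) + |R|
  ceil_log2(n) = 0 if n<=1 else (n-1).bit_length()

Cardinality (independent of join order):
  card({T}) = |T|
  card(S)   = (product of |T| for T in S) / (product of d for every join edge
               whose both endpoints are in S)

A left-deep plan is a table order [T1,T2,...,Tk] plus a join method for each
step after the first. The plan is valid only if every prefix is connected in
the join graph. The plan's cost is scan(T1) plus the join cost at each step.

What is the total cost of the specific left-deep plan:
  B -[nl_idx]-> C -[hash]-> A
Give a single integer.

960

step 1: scan B: cost=80, card=80
step 2: join C via nl_idx
    card(P join C) = 80*50/(40) = 100
    cost = 80 + 80*6 + 100 = 660
step 3: join A via hash
    card(P join A) = 100*20/(50) = 40
    cost = 660 + 2*20*5 + 100 = 960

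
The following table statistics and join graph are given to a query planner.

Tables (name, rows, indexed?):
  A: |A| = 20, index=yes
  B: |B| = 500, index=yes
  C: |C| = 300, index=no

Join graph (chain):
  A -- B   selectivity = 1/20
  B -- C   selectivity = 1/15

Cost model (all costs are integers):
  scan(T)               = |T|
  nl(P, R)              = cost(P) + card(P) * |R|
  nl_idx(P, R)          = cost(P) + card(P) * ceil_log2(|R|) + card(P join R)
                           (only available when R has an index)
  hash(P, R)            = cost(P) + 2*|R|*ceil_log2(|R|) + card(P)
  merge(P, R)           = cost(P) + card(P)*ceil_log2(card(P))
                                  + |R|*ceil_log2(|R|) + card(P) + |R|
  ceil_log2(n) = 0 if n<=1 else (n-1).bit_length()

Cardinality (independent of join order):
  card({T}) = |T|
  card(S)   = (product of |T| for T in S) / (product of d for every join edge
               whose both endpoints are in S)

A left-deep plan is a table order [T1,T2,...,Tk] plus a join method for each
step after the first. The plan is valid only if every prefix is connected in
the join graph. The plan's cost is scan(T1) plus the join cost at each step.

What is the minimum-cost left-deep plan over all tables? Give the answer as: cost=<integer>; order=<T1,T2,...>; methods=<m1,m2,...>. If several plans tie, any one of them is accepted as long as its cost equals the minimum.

cost=6600; order=A,B,C; methods=nl_idx,hash

Selinger DP (subsets sized 1..n):
  {A}: scan cost=20, card=20
  {B}: scan cost=500, card=500
  {C}: scan cost=300, card=300
  {AB}: card=500; try (B,nl_idx)→700, (A,hash)→1200, (A,nl_idx)→3500, (B,merge)→5140, (A,merge)→5620, (B,hash)→9040 …(+2); best=700 via (B,nl_idx)
  {BC}: card=10000; try (C,hash)→6400, (B,merge)→8300, (C,merge)→8500, (B,hash)→9600, (B,nl_idx)→13000, (B,nl)→150300 …(+1); best=6400 via (C,hash)
  {ABC}: card=10000; try (C,hash)→6600, (C,merge)→8700, (A,hash)→16600, (A,nl_idx)→66400, (C,nl)→150700, (A,merge)→156520 …(+1); best=6600 via (C,hash)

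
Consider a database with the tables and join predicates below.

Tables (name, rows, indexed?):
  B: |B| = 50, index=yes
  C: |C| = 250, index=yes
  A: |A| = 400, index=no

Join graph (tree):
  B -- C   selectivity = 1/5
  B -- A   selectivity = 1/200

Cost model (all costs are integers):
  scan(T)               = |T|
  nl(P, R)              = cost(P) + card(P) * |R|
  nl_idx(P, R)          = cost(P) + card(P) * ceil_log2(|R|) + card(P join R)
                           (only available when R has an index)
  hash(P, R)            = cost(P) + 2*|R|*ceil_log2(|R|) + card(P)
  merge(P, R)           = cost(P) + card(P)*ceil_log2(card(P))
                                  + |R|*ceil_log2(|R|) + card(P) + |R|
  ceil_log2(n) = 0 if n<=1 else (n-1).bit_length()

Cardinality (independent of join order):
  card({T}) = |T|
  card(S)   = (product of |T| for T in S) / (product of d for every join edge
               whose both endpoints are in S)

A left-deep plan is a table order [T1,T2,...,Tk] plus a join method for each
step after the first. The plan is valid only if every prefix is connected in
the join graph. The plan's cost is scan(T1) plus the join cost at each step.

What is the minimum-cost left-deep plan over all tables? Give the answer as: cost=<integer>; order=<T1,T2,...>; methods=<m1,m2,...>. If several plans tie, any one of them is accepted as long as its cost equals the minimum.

cost=4450; order=A,B,C; methods=hash,merge

Selinger DP (subsets sized 1..n):
  {B}: scan cost=50, card=50
  {C}: scan cost=250, card=250
  {A}: scan cost=400, card=400
  {BC}: card=2500; try (B,hash)→1100, (C,merge)→2650, (B,merge)→2850, (C,nl_idx)→2950, (C,hash)→4100, (B,nl_idx)→4250 …(+2); best=1100 via (B,hash)
  {AB}: card=100; try (B,hash)→1400, (B,nl_idx)→2900, (A,merge)→4400, (B,merge)→4750, (A,hash)→7300, (A,nl)→20050 …(+1); best=1400 via (B,hash)
  {ABC}: card=5000; try (C,merge)→4450, (C,hash)→5500, (C,nl_idx)→7200, (A,hash)→10800, (C,nl)→26400, (A,merge)→37600 …(+1); best=4450 via (C,merge)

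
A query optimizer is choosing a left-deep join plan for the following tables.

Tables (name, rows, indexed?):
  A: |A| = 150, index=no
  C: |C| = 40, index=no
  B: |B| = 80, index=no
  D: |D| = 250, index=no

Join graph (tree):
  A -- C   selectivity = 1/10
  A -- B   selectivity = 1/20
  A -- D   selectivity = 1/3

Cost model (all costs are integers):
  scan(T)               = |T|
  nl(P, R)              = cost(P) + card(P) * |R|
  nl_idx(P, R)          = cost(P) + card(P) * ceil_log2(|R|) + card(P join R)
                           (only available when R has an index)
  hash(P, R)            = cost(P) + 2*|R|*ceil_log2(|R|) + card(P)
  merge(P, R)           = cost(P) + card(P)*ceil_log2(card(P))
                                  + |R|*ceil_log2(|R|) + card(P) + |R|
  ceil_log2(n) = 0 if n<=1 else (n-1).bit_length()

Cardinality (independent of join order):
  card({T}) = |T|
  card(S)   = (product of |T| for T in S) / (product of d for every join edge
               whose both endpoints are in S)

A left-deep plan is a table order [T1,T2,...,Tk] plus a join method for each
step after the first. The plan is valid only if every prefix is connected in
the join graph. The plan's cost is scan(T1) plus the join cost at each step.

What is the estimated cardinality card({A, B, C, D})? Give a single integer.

200000

Tables in S: A(150), B(80), C(40), D(250)
Edges inside S: A-C(d=10), A-B(d=20), A-D(d=3)
numerator = 150 * 80 * 40 * 250 = 120000000
denominator = 10 * 20 * 3 = 600
card(S) = 120000000 / 600 = 200000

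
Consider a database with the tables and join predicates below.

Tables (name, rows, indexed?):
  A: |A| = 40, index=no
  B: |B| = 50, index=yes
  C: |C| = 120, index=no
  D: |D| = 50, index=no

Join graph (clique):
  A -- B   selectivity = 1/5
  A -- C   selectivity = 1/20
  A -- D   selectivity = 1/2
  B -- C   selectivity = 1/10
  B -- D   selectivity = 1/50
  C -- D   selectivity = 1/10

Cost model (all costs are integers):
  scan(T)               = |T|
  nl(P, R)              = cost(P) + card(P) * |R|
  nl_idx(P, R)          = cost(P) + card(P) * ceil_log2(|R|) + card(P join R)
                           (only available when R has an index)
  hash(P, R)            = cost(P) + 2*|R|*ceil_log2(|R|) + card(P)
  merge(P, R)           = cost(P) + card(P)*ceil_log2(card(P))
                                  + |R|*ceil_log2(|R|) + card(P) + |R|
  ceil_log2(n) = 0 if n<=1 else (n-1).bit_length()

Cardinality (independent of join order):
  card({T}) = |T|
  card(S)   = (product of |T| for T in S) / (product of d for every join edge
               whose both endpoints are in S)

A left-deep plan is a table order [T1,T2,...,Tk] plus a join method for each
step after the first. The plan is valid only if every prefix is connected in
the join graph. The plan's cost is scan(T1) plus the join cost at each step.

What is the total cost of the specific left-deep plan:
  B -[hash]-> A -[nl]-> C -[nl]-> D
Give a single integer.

step 1: scan B: cost=50, card=50
step 2: join A via hash
    card(P join A) = 50*40/(5) = 400
    cost = 50 + 2*40*6 + 50 = 580
step 3: join C via nl
    card(P join C) = 400*120/(20*10) = 240
    cost = 580 + 400*120 = 48580
step 4: join D via nl
    card(P join D) = 240*50/(2*50*10) = 12
    cost = 48580 + 240*50 = 60580

60580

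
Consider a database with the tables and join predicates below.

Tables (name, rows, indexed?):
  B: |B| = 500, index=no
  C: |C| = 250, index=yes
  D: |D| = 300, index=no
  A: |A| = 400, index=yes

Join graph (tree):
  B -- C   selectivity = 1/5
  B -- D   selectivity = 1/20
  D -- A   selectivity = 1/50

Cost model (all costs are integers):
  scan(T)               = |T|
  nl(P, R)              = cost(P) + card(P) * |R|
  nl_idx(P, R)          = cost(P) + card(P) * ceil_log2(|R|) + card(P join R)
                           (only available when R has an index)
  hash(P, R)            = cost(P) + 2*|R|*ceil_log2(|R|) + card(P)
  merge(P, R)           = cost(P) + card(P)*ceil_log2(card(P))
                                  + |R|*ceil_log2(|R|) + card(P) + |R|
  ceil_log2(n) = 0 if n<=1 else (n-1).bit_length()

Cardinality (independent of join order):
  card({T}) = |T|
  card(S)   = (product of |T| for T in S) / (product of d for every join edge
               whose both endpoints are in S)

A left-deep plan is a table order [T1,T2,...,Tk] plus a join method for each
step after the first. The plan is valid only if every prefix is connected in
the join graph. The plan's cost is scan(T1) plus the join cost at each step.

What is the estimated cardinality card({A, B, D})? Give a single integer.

60000

Tables in S: A(400), B(500), D(300)
Edges inside S: B-D(d=20), D-A(d=50)
numerator = 400 * 500 * 300 = 60000000
denominator = 20 * 50 = 1000
card(S) = 60000000 / 1000 = 60000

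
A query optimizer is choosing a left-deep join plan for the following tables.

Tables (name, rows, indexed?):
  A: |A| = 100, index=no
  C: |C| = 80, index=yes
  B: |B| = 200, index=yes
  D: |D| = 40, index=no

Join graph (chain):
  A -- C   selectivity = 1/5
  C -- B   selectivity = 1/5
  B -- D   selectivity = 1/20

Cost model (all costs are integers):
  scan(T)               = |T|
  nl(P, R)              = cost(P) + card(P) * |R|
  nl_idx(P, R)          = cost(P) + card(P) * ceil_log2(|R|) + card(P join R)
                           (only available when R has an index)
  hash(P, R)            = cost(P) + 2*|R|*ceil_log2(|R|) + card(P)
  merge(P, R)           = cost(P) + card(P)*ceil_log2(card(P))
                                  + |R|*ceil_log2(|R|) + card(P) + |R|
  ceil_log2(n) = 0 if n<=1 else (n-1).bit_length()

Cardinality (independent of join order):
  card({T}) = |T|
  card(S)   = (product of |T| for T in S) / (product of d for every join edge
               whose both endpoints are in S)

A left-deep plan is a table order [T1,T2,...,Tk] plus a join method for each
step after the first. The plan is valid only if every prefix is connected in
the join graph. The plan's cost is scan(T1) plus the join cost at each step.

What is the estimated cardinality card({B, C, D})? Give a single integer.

6400

Tables in S: B(200), C(80), D(40)
Edges inside S: C-B(d=5), B-D(d=20)
numerator = 200 * 80 * 40 = 640000
denominator = 5 * 20 = 100
card(S) = 640000 / 100 = 6400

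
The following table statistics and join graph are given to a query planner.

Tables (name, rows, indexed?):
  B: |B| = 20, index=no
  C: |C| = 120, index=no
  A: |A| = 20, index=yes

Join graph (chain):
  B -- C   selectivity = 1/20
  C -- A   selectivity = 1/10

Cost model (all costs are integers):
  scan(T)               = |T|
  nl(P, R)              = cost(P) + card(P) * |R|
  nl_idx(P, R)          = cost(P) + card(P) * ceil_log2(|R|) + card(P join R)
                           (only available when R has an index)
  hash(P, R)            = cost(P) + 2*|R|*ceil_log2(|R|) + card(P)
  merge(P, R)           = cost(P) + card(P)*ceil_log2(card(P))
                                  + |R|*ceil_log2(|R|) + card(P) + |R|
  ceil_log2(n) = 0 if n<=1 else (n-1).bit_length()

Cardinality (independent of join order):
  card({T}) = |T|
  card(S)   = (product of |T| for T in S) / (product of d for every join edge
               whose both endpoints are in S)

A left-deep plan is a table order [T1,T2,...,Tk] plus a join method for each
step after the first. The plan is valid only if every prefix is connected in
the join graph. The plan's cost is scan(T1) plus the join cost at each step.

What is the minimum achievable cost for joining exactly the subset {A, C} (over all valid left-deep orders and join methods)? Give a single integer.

440

Selinger DP over subsets of {A,C}:
  {C}: scan cost=120, card=120
  {A}: scan cost=20, card=20
  {AC}: card=240; try (A,hash)→440, (A,nl_idx)→960, (C,merge)→1100, (A,merge)→1200, (C,hash)→1720, (C,nl)→2420 …(+1); best=440 via (A,hash)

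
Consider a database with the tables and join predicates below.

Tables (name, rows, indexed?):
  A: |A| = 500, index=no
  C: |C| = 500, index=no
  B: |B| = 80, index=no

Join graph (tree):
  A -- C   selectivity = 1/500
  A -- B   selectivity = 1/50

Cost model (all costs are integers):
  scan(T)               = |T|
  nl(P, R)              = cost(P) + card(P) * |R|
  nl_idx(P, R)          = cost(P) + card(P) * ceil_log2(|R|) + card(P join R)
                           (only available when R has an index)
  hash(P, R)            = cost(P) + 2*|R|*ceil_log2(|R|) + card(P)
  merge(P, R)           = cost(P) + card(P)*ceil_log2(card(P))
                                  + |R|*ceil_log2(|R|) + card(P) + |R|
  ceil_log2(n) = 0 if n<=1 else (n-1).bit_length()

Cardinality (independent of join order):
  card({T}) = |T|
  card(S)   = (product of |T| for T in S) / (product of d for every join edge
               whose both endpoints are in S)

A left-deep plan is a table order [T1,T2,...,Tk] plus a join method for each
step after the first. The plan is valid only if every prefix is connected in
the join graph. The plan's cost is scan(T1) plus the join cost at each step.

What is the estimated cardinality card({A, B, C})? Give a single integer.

800

Tables in S: A(500), B(80), C(500)
Edges inside S: A-C(d=500), A-B(d=50)
numerator = 500 * 80 * 500 = 20000000
denominator = 500 * 50 = 25000
card(S) = 20000000 / 25000 = 800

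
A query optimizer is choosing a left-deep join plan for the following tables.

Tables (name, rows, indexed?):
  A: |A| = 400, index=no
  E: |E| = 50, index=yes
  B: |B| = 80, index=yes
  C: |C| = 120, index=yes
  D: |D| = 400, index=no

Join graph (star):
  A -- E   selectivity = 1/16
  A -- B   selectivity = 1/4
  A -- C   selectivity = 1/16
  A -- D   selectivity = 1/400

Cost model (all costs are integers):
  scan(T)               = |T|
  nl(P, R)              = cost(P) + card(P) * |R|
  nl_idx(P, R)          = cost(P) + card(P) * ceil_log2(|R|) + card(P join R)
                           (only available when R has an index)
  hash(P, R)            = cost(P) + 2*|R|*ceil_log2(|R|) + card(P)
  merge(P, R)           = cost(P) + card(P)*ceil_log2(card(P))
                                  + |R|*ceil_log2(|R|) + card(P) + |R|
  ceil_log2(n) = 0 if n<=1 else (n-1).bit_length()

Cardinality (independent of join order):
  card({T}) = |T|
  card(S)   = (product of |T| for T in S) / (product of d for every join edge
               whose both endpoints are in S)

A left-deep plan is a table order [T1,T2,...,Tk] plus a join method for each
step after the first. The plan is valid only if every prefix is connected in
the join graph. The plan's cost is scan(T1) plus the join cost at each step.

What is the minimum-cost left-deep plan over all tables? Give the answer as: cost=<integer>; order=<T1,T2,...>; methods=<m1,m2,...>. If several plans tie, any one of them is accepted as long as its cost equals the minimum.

Selinger DP (subsets sized 1..n):
  {A}: scan cost=400, card=400
  {E}: scan cost=50, card=50
  {B}: scan cost=80, card=80
  {C}: scan cost=120, card=120
  {D}: scan cost=400, card=400
  {AE}: card=1250; try (E,hash)→1400, (E,nl_idx)→4050, (A,merge)→4400, (E,merge)→4750, (A,hash)→7300, (A,nl)→20050 …(+1); best=1400 via (E,hash)
  {AB}: card=8000; try (B,hash)→1920, (A,merge)→4720, (B,merge)→5040, (A,hash)→7360, (B,nl_idx)→11200, (A,nl)→32080 …(+1); best=1920 via (B,hash)
  {AC}: card=3000; try (C,hash)→2480, (A,merge)→5080, (C,merge)→5360, (C,nl_idx)→6200, (A,hash)→7440, (A,nl)→48120 …(+1); best=2480 via (C,hash)
  {AD}: card=400; try (D,hash)→8000, (A,hash)→8000, (D,merge)→8400, (A,merge)→8400, (D,nl)→160400, (A,nl)→160400; best=8000 via (D,hash)
  {ABE}: card=25000; try (B,hash)→3770, (E,hash)→10520, (B,merge)→17040, (B,nl_idx)→35150, (E,nl_idx)→74920, (B,nl)→101400 …(+2); best=3770 via (B,hash)
  {ACE}: card=9375; try (C,hash)→4330, (E,hash)→6080, (C,merge)→17360, (C,nl_idx)→19525, (E,nl_idx)→29855, (E,merge)→41830 …(+2); best=4330 via (C,hash)
  {ADE}: card=1250; try (E,hash)→9000, (D,hash)→9850, (E,nl_idx)→11650, (E,merge)→12350, (D,merge)→20400, (E,nl)→28000 …(+1); best=9000 via (E,hash)
  {ABC}: card=60000; try (B,hash)→6600, (C,hash)→11600, (B,merge)→42120, (B,nl_idx)→83480, (C,merge)→114880, (C,nl_idx)→117920 …(+2); best=6600 via (B,hash)
  {ABD}: card=8000; try (B,hash)→9520, (B,merge)→12640, (D,hash)→17120, (B,nl_idx)→18800, (B,nl)→40000, (D,merge)→117920 …(+1); best=9520 via (B,hash)
  {ACD}: card=3000; try (C,hash)→10080, (D,hash)→12680, (C,merge)→12960, (C,nl_idx)→13800, (D,merge)→45480, (C,nl)→56000 …(+1); best=10080 via (C,hash)
  {ABCE}: card=187500; try (B,hash)→14825, (C,hash)→30450, (E,hash)→67200, (B,merge)→145595, (B,nl_idx)→257455, (C,nl_idx)→366270 …(+6); best=14825 via (B,hash)
  {ABDE}: card=25000; try (B,hash)→11370, (E,hash)→18120, (B,merge)→24640, (D,hash)→35970, (B,nl_idx)→42750, (E,nl_idx)→82520 …(+5); best=11370 via (B,hash)
  {ACDE}: card=9375; try (C,hash)→11930, (E,hash)→13680, (D,hash)→20905, (C,merge)→24960, (C,nl_idx)→27125, (E,nl_idx)→37455 …(+5); best=11930 via (C,hash)
  {ABCD}: card=60000; try (B,hash)→14200, (C,hash)→19200, (B,merge)→49720, (D,hash)→73800, (B,nl_idx)→91080, (C,merge)→122480 …(+5); best=14200 via (B,hash)
  {ABCDE}: card=187500; try (B,hash)→22425, (C,hash)→38050, (E,hash)→74800, (B,merge)→153195, (D,hash)→209525, (B,nl_idx)→265055 …(+9); best=22425 via (B,hash)

cost=22425; order=A,D,E,C,B; methods=hash,hash,hash,hash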